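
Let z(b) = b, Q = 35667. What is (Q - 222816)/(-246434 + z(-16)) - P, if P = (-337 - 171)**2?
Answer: -21199895217/82150 ≈ -2.5806e+5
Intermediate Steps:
P = 258064 (P = (-508)**2 = 258064)
(Q - 222816)/(-246434 + z(-16)) - P = (35667 - 222816)/(-246434 - 16) - 1*258064 = -187149/(-246450) - 258064 = -187149*(-1/246450) - 258064 = 62383/82150 - 258064 = -21199895217/82150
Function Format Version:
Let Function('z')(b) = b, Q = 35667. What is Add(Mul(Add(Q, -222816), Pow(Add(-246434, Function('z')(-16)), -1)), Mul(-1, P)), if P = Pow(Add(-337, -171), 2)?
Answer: Rational(-21199895217, 82150) ≈ -2.5806e+5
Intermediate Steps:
P = 258064 (P = Pow(-508, 2) = 258064)
Add(Mul(Add(Q, -222816), Pow(Add(-246434, Function('z')(-16)), -1)), Mul(-1, P)) = Add(Mul(Add(35667, -222816), Pow(Add(-246434, -16), -1)), Mul(-1, 258064)) = Add(Mul(-187149, Pow(-246450, -1)), -258064) = Add(Mul(-187149, Rational(-1, 246450)), -258064) = Add(Rational(62383, 82150), -258064) = Rational(-21199895217, 82150)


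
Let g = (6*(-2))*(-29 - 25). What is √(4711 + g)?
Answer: √5359 ≈ 73.205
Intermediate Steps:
g = 648 (g = -12*(-54) = 648)
√(4711 + g) = √(4711 + 648) = √5359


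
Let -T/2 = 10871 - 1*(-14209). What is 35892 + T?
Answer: -14268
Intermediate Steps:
T = -50160 (T = -2*(10871 - 1*(-14209)) = -2*(10871 + 14209) = -2*25080 = -50160)
35892 + T = 35892 - 50160 = -14268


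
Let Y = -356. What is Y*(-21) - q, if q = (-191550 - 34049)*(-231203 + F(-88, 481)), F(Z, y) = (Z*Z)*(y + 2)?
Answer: 791660512727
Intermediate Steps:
F(Z, y) = Z**2*(2 + y)
q = -791660505251 (q = (-191550 - 34049)*(-231203 + (-88)**2*(2 + 481)) = -225599*(-231203 + 7744*483) = -225599*(-231203 + 3740352) = -225599*3509149 = -791660505251)
Y*(-21) - q = -356*(-21) - 1*(-791660505251) = 7476 + 791660505251 = 791660512727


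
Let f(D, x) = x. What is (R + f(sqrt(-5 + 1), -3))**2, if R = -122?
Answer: 15625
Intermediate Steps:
(R + f(sqrt(-5 + 1), -3))**2 = (-122 - 3)**2 = (-125)**2 = 15625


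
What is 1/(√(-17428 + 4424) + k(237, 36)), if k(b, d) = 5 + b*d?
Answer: 8537/72893373 - 2*I*√3251/72893373 ≈ 0.00011712 - 1.5644e-6*I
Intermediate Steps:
1/(√(-17428 + 4424) + k(237, 36)) = 1/(√(-17428 + 4424) + (5 + 237*36)) = 1/(√(-13004) + (5 + 8532)) = 1/(2*I*√3251 + 8537) = 1/(8537 + 2*I*√3251)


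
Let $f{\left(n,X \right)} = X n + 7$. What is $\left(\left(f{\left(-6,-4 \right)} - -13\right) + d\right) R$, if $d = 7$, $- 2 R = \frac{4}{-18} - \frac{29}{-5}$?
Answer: $- \frac{4267}{30} \approx -142.23$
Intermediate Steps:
$f{\left(n,X \right)} = 7 + X n$
$R = - \frac{251}{90}$ ($R = - \frac{\frac{4}{-18} - \frac{29}{-5}}{2} = - \frac{4 \left(- \frac{1}{18}\right) - - \frac{29}{5}}{2} = - \frac{- \frac{2}{9} + \frac{29}{5}}{2} = \left(- \frac{1}{2}\right) \frac{251}{45} = - \frac{251}{90} \approx -2.7889$)
$\left(\left(f{\left(-6,-4 \right)} - -13\right) + d\right) R = \left(\left(\left(7 - -24\right) - -13\right) + 7\right) \left(- \frac{251}{90}\right) = \left(\left(\left(7 + 24\right) + 13\right) + 7\right) \left(- \frac{251}{90}\right) = \left(\left(31 + 13\right) + 7\right) \left(- \frac{251}{90}\right) = \left(44 + 7\right) \left(- \frac{251}{90}\right) = 51 \left(- \frac{251}{90}\right) = - \frac{4267}{30}$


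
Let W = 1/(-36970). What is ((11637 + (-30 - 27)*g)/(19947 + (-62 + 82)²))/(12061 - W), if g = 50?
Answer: 324855390/9072629044337 ≈ 3.5806e-5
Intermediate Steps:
W = -1/36970 ≈ -2.7049e-5
((11637 + (-30 - 27)*g)/(19947 + (-62 + 82)²))/(12061 - W) = ((11637 + (-30 - 27)*50)/(19947 + (-62 + 82)²))/(12061 - 1*(-1/36970)) = ((11637 - 57*50)/(19947 + 20²))/(12061 + 1/36970) = ((11637 - 2850)/(19947 + 400))/(445895171/36970) = (8787/20347)*(36970/445895171) = 324855390/9072629044337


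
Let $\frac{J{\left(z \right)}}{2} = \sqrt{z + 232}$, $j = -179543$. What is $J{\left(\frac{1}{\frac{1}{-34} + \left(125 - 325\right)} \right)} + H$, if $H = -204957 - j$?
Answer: $-25414 + \frac{2 \sqrt{10730604198}}{6801} \approx -25384.0$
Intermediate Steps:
$J{\left(z \right)} = 2 \sqrt{232 + z}$ ($J{\left(z \right)} = 2 \sqrt{z + 232} = 2 \sqrt{232 + z}$)
$H = -25414$ ($H = -204957 - -179543 = -204957 + 179543 = -25414$)
$J{\left(\frac{1}{\frac{1}{-34} + \left(125 - 325\right)} \right)} + H = 2 \sqrt{232 + \frac{1}{\frac{1}{-34} + \left(125 - 325\right)}} - 25414 = 2 \sqrt{232 + \frac{1}{- \frac{1}{34} + \left(125 - 325\right)}} - 25414 = 2 \sqrt{232 + \frac{1}{- \frac{1}{34} - 200}} - 25414 = 2 \sqrt{232 + \frac{1}{- \frac{6801}{34}}} - 25414 = 2 \sqrt{232 - \frac{34}{6801}} - 25414 = 2 \sqrt{\frac{1577798}{6801}} - 25414 = 2 \frac{\sqrt{10730604198}}{6801} - 25414 = \frac{2 \sqrt{10730604198}}{6801} - 25414 = -25414 + \frac{2 \sqrt{10730604198}}{6801}$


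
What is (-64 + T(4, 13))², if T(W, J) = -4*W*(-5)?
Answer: 256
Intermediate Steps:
T(W, J) = 20*W
(-64 + T(4, 13))² = (-64 + 20*4)² = (-64 + 80)² = 16² = 256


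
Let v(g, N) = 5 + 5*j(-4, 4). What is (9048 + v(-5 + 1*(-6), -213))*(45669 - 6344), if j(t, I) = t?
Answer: 355222725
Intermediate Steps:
v(g, N) = -15 (v(g, N) = 5 + 5*(-4) = 5 - 20 = -15)
(9048 + v(-5 + 1*(-6), -213))*(45669 - 6344) = (9048 - 15)*(45669 - 6344) = 9033*39325 = 355222725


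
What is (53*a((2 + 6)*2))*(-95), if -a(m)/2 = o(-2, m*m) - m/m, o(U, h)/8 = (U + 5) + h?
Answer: 20854970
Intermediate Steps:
o(U, h) = 40 + 8*U + 8*h (o(U, h) = 8*((U + 5) + h) = 8*((5 + U) + h) = 8*(5 + U + h) = 40 + 8*U + 8*h)
a(m) = -46 - 16*m**2 (a(m) = -2*((40 + 8*(-2) + 8*(m*m)) - m/m) = -2*((40 - 16 + 8*m**2) - 1*1) = -2*((24 + 8*m**2) - 1) = -2*(23 + 8*m**2) = -46 - 16*m**2)
(53*a((2 + 6)*2))*(-95) = (53*(-46 - 16*4*(2 + 6)**2))*(-95) = (53*(-46 - 16*(8*2)**2))*(-95) = (53*(-46 - 16*16**2))*(-95) = (53*(-46 - 16*256))*(-95) = (53*(-46 - 4096))*(-95) = (53*(-4142))*(-95) = -219526*(-95) = 20854970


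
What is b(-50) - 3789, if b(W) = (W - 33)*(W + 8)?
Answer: -303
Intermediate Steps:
b(W) = (-33 + W)*(8 + W)
b(-50) - 3789 = (-264 + (-50)² - 25*(-50)) - 3789 = (-264 + 2500 + 1250) - 3789 = 3486 - 3789 = -303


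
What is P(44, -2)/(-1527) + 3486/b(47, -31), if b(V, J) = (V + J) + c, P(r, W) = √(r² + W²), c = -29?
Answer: -3486/13 - 2*√485/1527 ≈ -268.18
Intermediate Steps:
P(r, W) = √(W² + r²)
b(V, J) = -29 + J + V (b(V, J) = (V + J) - 29 = (J + V) - 29 = -29 + J + V)
P(44, -2)/(-1527) + 3486/b(47, -31) = √((-2)² + 44²)/(-1527) + 3486/(-29 - 31 + 47) = √(4 + 1936)*(-1/1527) + 3486/(-13) = √1940*(-1/1527) + 3486*(-1/13) = (2*√485)*(-1/1527) - 3486/13 = -2*√485/1527 - 3486/13 = -3486/13 - 2*√485/1527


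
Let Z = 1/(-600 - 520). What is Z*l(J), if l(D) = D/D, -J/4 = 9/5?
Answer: -1/1120 ≈ -0.00089286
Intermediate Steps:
J = -36/5 ≈ -7.2000
Z = -1/1120 (Z = 1/(-1120) = -1/1120 ≈ -0.00089286)
l(D) = 1
Z*l(J) = -1/1120*1 = -1/1120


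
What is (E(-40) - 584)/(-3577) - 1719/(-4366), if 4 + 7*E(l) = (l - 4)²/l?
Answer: 305595137/546601370 ≈ 0.55908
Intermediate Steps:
E(l) = -4/7 + (-4 + l)²/(7*l) (E(l) = -4/7 + ((l - 4)²/l)/7 = -4/7 + ((-4 + l)²/l)/7 = -4/7 + (-4 + l)²/(7*l))
(E(-40) - 584)/(-3577) - 1719/(-4366) = ((⅐)*((-4 - 40)² - 4*(-40))/(-40) - 584)/(-3577) - 1719/(-4366) = ((⅐)*(-1/40)*((-44)² + 160) - 584)*(-1/3577) - 1719*(-1/4366) = ((⅐)*(-1/40)*(1936 + 160) - 584)*(-1/3577) + 1719/4366 = ((⅐)*(-1/40)*2096 - 584)*(-1/3577) + 1719/4366 = (-262/35 - 584)*(-1/3577) + 1719/4366 = -20702/35*(-1/3577) + 1719/4366 = 20702/125195 + 1719/4366 = 305595137/546601370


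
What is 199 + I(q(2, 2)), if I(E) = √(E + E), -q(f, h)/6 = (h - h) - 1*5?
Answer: 199 + 2*√15 ≈ 206.75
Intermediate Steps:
q(f, h) = 30 (q(f, h) = -6*((h - h) - 1*5) = -6*(0 - 5) = -6*(-5) = 30)
I(E) = √2*√E (I(E) = √(2*E) = √2*√E)
199 + I(q(2, 2)) = 199 + √2*√30 = 199 + 2*√15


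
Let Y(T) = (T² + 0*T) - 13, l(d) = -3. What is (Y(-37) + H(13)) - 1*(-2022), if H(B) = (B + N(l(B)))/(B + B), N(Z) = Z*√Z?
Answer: 6757/2 - 3*I*√3/26 ≈ 3378.5 - 0.19985*I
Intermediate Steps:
N(Z) = Z^(3/2)
H(B) = (B - 3*I*√3)/(2*B) (H(B) = (B + (-3)^(3/2))/(B + B) = (B - 3*I*√3)/((2*B)) = (B - 3*I*√3)*(1/(2*B)) = (B - 3*I*√3)/(2*B))
Y(T) = -13 + T² (Y(T) = (T² + 0) - 13 = T² - 13 = -13 + T²)
(Y(-37) + H(13)) - 1*(-2022) = ((-13 + (-37)²) + (½)*(13 - 3*I*√3)/13) - 1*(-2022) = ((-13 + 1369) + (½)*(1/13)*(13 - 3*I*√3)) + 2022 = (1356 + (½ - 3*I*√3/26)) + 2022 = (2713/2 - 3*I*√3/26) + 2022 = 6757/2 - 3*I*√3/26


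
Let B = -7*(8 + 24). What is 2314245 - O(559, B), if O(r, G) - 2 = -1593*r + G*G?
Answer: 3154554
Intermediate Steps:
B = -224 (B = -7*32 = -224)
O(r, G) = 2 + G² - 1593*r (O(r, G) = 2 + (-1593*r + G*G) = 2 + (-1593*r + G²) = 2 + (G² - 1593*r) = 2 + G² - 1593*r)
2314245 - O(559, B) = 2314245 - (2 + (-224)² - 1593*559) = 2314245 - (2 + 50176 - 890487) = 2314245 - 1*(-840309) = 2314245 + 840309 = 3154554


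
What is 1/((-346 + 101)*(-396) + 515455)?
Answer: 1/612475 ≈ 1.6327e-6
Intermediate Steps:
1/((-346 + 101)*(-396) + 515455) = 1/(-245*(-396) + 515455) = 1/(97020 + 515455) = 1/612475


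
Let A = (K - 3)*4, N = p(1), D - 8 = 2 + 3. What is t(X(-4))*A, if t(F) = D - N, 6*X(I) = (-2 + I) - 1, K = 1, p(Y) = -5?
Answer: -144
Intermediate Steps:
D = 13 (D = 8 + (2 + 3) = 8 + 5 = 13)
N = -5
X(I) = -½ + I/6 (X(I) = ((-2 + I) - 1)/6 = (-3 + I)/6 = -½ + I/6)
A = -8 (A = (1 - 3)*4 = -2*4 = -8)
t(F) = 18 (t(F) = 13 - 1*(-5) = 13 + 5 = 18)
t(X(-4))*A = 18*(-8) = -144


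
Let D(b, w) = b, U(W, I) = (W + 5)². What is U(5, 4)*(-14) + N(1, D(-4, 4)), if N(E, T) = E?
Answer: -1399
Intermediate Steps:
U(W, I) = (5 + W)²
U(5, 4)*(-14) + N(1, D(-4, 4)) = (5 + 5)²*(-14) + 1 = 10²*(-14) + 1 = 100*(-14) + 1 = -1400 + 1 = -1399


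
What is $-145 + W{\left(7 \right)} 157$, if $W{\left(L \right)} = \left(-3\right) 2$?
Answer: $-1087$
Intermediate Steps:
$W{\left(L \right)} = -6$
$-145 + W{\left(7 \right)} 157 = -145 - 942 = -1087$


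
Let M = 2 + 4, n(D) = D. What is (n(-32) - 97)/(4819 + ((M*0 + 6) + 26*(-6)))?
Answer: -129/4669 ≈ -0.027629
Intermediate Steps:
M = 6
(n(-32) - 97)/(4819 + ((M*0 + 6) + 26*(-6))) = (-32 - 97)/(4819 + ((6*0 + 6) + 26*(-6))) = -129/(4819 + ((0 + 6) - 156)) = -129/(4819 + (6 - 156)) = -129/(4819 - 150) = -129/4669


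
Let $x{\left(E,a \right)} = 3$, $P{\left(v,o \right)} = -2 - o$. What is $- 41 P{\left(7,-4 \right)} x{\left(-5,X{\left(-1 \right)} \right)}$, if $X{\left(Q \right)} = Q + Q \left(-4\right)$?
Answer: $-246$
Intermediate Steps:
$X{\left(Q \right)} = - 3 Q$ ($X{\left(Q \right)} = Q - 4 Q = - 3 Q$)
$- 41 P{\left(7,-4 \right)} x{\left(-5,X{\left(-1 \right)} \right)} = - 41 \left(-2 - -4\right) 3 = - 41 \left(-2 + 4\right) 3 = \left(-41\right) 2 \cdot 3 = \left(-82\right) 3 = -246$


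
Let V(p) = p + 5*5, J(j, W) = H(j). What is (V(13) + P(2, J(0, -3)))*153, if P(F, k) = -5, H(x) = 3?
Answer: 5049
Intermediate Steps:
J(j, W) = 3
V(p) = 25 + p (V(p) = p + 25 = 25 + p)
(V(13) + P(2, J(0, -3)))*153 = ((25 + 13) - 5)*153 = (38 - 5)*153 = 33*153 = 5049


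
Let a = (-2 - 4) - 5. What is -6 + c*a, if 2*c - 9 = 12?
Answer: -243/2 ≈ -121.50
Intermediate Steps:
c = 21/2 (c = 9/2 + (½)*12 = 9/2 + 6 = 21/2 ≈ 10.500)
a = -11 (a = -6 - 5 = -11)
-6 + c*a = -6 + (21/2)*(-11) = -6 - 231/2 = -243/2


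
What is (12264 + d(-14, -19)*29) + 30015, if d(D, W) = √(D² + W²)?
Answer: 42279 + 29*√557 ≈ 42963.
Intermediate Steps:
(12264 + d(-14, -19)*29) + 30015 = (12264 + √((-14)² + (-19)²)*29) + 30015 = (12264 + √(196 + 361)*29) + 30015 = (12264 + √557*29) + 30015 = (12264 + 29*√557) + 30015 = 42279 + 29*√557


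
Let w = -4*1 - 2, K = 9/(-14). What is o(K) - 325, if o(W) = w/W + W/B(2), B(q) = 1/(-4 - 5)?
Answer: -13015/42 ≈ -309.88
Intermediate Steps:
B(q) = -⅑ (B(q) = 1/(-9) = -⅑)
K = -9/14 (K = 9*(-1/14) = -9/14 ≈ -0.64286)
w = -6 (w = -4 - 2 = -6)
o(W) = -9*W - 6/W (o(W) = -6/W + W/(-⅑) = -6/W + W*(-9) = -6/W - 9*W = -9*W - 6/W)
o(K) - 325 = (-9*(-9/14) - 6/(-9/14)) - 325 = (81/14 - 6*(-14/9)) - 325 = (81/14 + 28/3) - 325 = 635/42 - 325 = -13015/42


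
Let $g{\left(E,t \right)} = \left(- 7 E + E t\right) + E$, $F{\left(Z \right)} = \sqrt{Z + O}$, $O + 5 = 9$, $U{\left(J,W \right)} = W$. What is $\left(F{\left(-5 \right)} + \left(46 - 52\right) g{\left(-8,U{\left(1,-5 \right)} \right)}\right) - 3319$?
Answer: $-3847 + i \approx -3847.0 + 1.0 i$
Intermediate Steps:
$O = 4$ ($O = -5 + 9 = 4$)
$F{\left(Z \right)} = \sqrt{4 + Z}$ ($F{\left(Z \right)} = \sqrt{Z + 4} = \sqrt{4 + Z}$)
$g{\left(E,t \right)} = - 6 E + E t$
$\left(F{\left(-5 \right)} + \left(46 - 52\right) g{\left(-8,U{\left(1,-5 \right)} \right)}\right) - 3319 = \left(\sqrt{4 - 5} + \left(46 - 52\right) \left(- 8 \left(-6 - 5\right)\right)\right) - 3319 = \left(\sqrt{-1} + \left(46 - 52\right) \left(\left(-8\right) \left(-11\right)\right)\right) - 3319 = \left(i - 528\right) - 3319 = \left(-528 + i\right) - 3319 = -3847 + i$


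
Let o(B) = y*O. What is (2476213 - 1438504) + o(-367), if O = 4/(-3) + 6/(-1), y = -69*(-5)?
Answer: 1035179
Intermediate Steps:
y = 345
O = -22/3 (O = 4*(-⅓) + 6*(-1) = -4/3 - 6 = -22/3 ≈ -7.3333)
o(B) = -2530 (o(B) = 345*(-22/3) = -2530)
(2476213 - 1438504) + o(-367) = (2476213 - 1438504) - 2530 = 1037709 - 2530 = 1035179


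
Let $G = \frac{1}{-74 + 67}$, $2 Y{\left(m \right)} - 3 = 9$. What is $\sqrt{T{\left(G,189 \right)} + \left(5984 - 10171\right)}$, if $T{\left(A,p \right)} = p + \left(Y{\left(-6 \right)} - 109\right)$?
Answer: $i \sqrt{4101} \approx 64.039 i$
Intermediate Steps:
$Y{\left(m \right)} = 6$ ($Y{\left(m \right)} = \frac{3}{2} + \frac{1}{2} \cdot 9 = \frac{3}{2} + \frac{9}{2} = 6$)
$G = - \frac{1}{7}$ ($G = \frac{1}{-7} = - \frac{1}{7} \approx -0.14286$)
$T{\left(A,p \right)} = -103 + p$ ($T{\left(A,p \right)} = p + \left(6 - 109\right) = p - 103 = -103 + p$)
$\sqrt{T{\left(G,189 \right)} + \left(5984 - 10171\right)} = \sqrt{\left(-103 + 189\right) + \left(5984 - 10171\right)} = \sqrt{86 - 4187} = \sqrt{-4101} = i \sqrt{4101}$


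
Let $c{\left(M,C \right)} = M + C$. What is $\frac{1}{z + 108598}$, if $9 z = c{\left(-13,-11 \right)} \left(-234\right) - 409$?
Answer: $\frac{9}{982589} \approx 9.1595 \cdot 10^{-6}$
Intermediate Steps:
$c{\left(M,C \right)} = C + M$
$z = \frac{5207}{9}$ ($z = \frac{\left(-11 - 13\right) \left(-234\right) - 409}{9} = \frac{\left(-24\right) \left(-234\right) - 409}{9} = \frac{5616 - 409}{9} = \frac{1}{9} \cdot 5207 = \frac{5207}{9} \approx 578.56$)
$\frac{1}{z + 108598} = \frac{1}{\frac{5207}{9} + 108598} = \frac{1}{\frac{982589}{9}} = \frac{9}{982589}$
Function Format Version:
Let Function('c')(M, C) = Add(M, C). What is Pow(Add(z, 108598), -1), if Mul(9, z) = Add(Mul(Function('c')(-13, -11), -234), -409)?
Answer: Rational(9, 982589) ≈ 9.1595e-6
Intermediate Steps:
Function('c')(M, C) = Add(C, M)
z = Rational(5207, 9) (z = Mul(Rational(1, 9), Add(Mul(Add(-11, -13), -234), -409)) = Mul(Rational(1, 9), Add(Mul(-24, -234), -409)) = Mul(Rational(1, 9), Add(5616, -409)) = Mul(Rational(1, 9), 5207) = Rational(5207, 9) ≈ 578.56)
Pow(Add(z, 108598), -1) = Pow(Add(Rational(5207, 9), 108598), -1) = Pow(Rational(982589, 9), -1) = Rational(9, 982589)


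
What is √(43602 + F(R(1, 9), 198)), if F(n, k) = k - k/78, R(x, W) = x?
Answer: 3*√822419/13 ≈ 209.28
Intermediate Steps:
F(n, k) = 77*k/78 (F(n, k) = k - k/78 = 77*k/78)
√(43602 + F(R(1, 9), 198)) = √(43602 + (77/78)*198) = √(43602 + 2541/13) = √(569367/13) = 3*√822419/13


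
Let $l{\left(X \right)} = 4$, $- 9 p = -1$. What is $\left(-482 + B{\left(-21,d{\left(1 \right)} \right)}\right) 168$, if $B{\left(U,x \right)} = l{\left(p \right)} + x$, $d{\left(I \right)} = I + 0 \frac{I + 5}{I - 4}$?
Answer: $-80136$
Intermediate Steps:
$p = \frac{1}{9}$ ($p = \left(- \frac{1}{9}\right) \left(-1\right) = \frac{1}{9} \approx 0.11111$)
$d{\left(I \right)} = I$ ($d{\left(I \right)} = I + 0 \frac{5 + I}{-4 + I} = I + 0 = I$)
$B{\left(U,x \right)} = 4 + x$
$\left(-482 + B{\left(-21,d{\left(1 \right)} \right)}\right) 168 = \left(-482 + \left(4 + 1\right)\right) 168 = \left(-482 + 5\right) 168 = \left(-477\right) 168 = -80136$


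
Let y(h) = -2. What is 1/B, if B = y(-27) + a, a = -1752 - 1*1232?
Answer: -1/2986 ≈ -0.00033490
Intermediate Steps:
a = -2984 (a = -1752 - 1232 = -2984)
B = -2986 (B = -2 - 2984 = -2986)
1/B = 1/(-2986) = -1/2986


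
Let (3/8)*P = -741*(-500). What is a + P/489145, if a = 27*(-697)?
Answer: -1840846351/97829 ≈ -18817.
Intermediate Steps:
a = -18819
P = 988000 (P = 8*(-741*(-500))/3 = (8/3)*370500 = 988000)
a + P/489145 = -18819 + 988000/489145 = -18819 + 988000*(1/489145) = -18819 + 197600/97829 = -1840846351/97829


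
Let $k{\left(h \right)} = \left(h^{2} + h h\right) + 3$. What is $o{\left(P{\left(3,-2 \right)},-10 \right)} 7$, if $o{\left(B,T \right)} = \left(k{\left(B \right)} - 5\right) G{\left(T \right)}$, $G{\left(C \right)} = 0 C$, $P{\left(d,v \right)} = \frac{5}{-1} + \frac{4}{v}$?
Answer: $0$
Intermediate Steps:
$P{\left(d,v \right)} = -5 + \frac{4}{v}$ ($P{\left(d,v \right)} = 5 \left(-1\right) + \frac{4}{v} = -5 + \frac{4}{v}$)
$G{\left(C \right)} = 0$
$k{\left(h \right)} = 3 + 2 h^{2}$ ($k{\left(h \right)} = \left(h^{2} + h^{2}\right) + 3 = 2 h^{2} + 3 = 3 + 2 h^{2}$)
$o{\left(B,T \right)} = 0$ ($o{\left(B,T \right)} = \left(\left(3 + 2 B^{2}\right) - 5\right) 0 = \left(-2 + 2 B^{2}\right) 0 = 0$)
$o{\left(P{\left(3,-2 \right)},-10 \right)} 7 = 0 \cdot 7 = 0$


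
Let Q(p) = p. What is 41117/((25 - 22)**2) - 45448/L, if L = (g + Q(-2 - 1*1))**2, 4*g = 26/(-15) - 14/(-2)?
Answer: -1053080683/91809 ≈ -11470.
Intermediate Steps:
g = 79/60 (g = (26/(-15) - 14/(-2))/4 = (26*(-1/15) - 14*(-1/2))/4 = (-26/15 + 7)/4 = (1/4)*(79/15) = 79/60 ≈ 1.3167)
L = 10201/3600 (L = (79/60 + (-2 - 1*1))**2 = (79/60 + (-2 - 1))**2 = (79/60 - 3)**2 = (-101/60)**2 = 10201/3600 ≈ 2.8336)
41117/((25 - 22)**2) - 45448/L = 41117/((25 - 22)**2) - 45448/10201/3600 = 41117/(3**2) - 45448*3600/10201 = 41117/9 - 163612800/10201 = -1053080683/91809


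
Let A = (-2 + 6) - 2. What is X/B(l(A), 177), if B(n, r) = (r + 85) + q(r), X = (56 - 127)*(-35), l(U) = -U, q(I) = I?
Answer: 2485/439 ≈ 5.6606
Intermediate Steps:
A = 2 (A = 4 - 2 = 2)
X = 2485 (X = -71*(-35) = 2485)
B(n, r) = 85 + 2*r (B(n, r) = (r + 85) + r = (85 + r) + r = 85 + 2*r)
X/B(l(A), 177) = 2485/(85 + 2*177) = 2485/(85 + 354) = 2485/439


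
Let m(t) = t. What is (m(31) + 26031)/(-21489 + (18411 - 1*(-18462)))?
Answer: 13031/7692 ≈ 1.6941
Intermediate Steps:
(m(31) + 26031)/(-21489 + (18411 - 1*(-18462))) = (31 + 26031)/(-21489 + (18411 - 1*(-18462))) = 26062/(-21489 + (18411 + 18462)) = 26062/(-21489 + 36873) = 26062/15384 = 26062*(1/15384) = 13031/7692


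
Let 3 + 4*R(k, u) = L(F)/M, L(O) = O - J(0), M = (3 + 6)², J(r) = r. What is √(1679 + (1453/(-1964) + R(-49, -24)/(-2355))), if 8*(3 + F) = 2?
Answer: √2908098973595310465/41626980 ≈ 40.967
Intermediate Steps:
F = -11/4 (F = -3 + (⅛)*2 = -3 + ¼ = -11/4 ≈ -2.7500)
M = 81 (M = 9² = 81)
L(O) = O (L(O) = O - 1*0 = O + 0 = O)
R(k, u) = -983/1296 (R(k, u) = -¾ + (-11/4/81)/4 = -¾ + (-11/4*1/81)/4 = -¾ + (¼)*(-11/324) = -¾ - 11/1296 = -983/1296)
√(1679 + (1453/(-1964) + R(-49, -24)/(-2355))) = √(1679 + (1453/(-1964) - 983/1296/(-2355))) = √(1679 + (1453*(-1/1964) - 983/1296*(-1/2355))) = √(1679 + (-1453/1964 + 983/3052080)) = √(1679 - 1108185407/1498571280) = √(2514992993713/1498571280) = √2908098973595310465/41626980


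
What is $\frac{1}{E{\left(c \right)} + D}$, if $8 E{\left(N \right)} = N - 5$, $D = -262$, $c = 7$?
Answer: $- \frac{4}{1047} \approx -0.0038204$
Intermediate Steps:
$E{\left(N \right)} = - \frac{5}{8} + \frac{N}{8}$ ($E{\left(N \right)} = \frac{N - 5}{8} = \frac{-5 + N}{8} = - \frac{5}{8} + \frac{N}{8}$)
$\frac{1}{E{\left(c \right)} + D} = \frac{1}{\left(- \frac{5}{8} + \frac{1}{8} \cdot 7\right) - 262} = \frac{1}{\left(- \frac{5}{8} + \frac{7}{8}\right) - 262} = \frac{1}{\frac{1}{4} - 262} = \frac{1}{- \frac{1047}{4}} = - \frac{4}{1047}$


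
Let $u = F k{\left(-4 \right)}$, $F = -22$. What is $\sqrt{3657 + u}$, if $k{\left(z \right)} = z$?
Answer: $\sqrt{3745} \approx 61.196$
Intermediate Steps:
$u = 88$ ($u = \left(-22\right) \left(-4\right) = 88$)
$\sqrt{3657 + u} = \sqrt{3657 + 88} = \sqrt{3745}$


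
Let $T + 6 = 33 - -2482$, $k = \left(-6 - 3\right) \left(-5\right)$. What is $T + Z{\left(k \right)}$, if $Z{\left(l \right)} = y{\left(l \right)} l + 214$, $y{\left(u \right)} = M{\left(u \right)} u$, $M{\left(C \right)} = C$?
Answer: $93848$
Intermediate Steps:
$k = 45$ ($k = \left(-6 + \left(-4 + 1\right)\right) \left(-5\right) = \left(-6 - 3\right) \left(-5\right) = \left(-9\right) \left(-5\right) = 45$)
$y{\left(u \right)} = u^{2}$ ($y{\left(u \right)} = u u = u^{2}$)
$T = 2509$ ($T = -6 + \left(33 - -2482\right) = -6 + \left(33 + 2482\right) = -6 + 2515 = 2509$)
$Z{\left(l \right)} = 214 + l^{3}$ ($Z{\left(l \right)} = l^{2} l + 214 = l^{3} + 214 = 214 + l^{3}$)
$T + Z{\left(k \right)} = 2509 + \left(214 + 45^{3}\right) = 2509 + \left(214 + 91125\right) = 2509 + 91339 = 93848$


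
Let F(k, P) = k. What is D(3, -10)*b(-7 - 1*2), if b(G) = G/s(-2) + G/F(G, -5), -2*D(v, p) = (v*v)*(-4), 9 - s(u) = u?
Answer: 36/11 ≈ 3.2727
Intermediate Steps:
s(u) = 9 - u
D(v, p) = 2*v**2 (D(v, p) = -v*v*(-4)/2 = -v**2*(-4)/2 = -(-2)*v**2 = 2*v**2)
b(G) = 1 + G/11 (b(G) = G/(9 - 1*(-2)) + G/G = G/(9 + 2) + 1 = G/11 + 1 = 1 + G/11)
D(3, -10)*b(-7 - 1*2) = (2*3**2)*(1 + (-7 - 1*2)/11) = (2*9)*(1 + (-7 - 2)/11) = 18*(1 + (1/11)*(-9)) = 18*(1 - 9/11) = 18*(2/11) = 36/11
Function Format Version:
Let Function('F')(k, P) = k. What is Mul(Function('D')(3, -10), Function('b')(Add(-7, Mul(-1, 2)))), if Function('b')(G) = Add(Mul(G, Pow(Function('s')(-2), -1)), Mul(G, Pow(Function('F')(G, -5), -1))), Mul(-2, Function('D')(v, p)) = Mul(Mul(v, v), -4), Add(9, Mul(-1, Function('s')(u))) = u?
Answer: Rational(36, 11) ≈ 3.2727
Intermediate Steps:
Function('s')(u) = Add(9, Mul(-1, u))
Function('D')(v, p) = Mul(2, Pow(v, 2)) (Function('D')(v, p) = Mul(Rational(-1, 2), Mul(Mul(v, v), -4)) = Mul(Rational(-1, 2), Mul(Pow(v, 2), -4)) = Mul(Rational(-1, 2), Mul(-4, Pow(v, 2))) = Mul(2, Pow(v, 2)))
Function('b')(G) = Add(1, Mul(Rational(1, 11), G)) (Function('b')(G) = Add(Mul(G, Pow(Add(9, Mul(-1, -2)), -1)), Mul(G, Pow(G, -1))) = Add(Mul(G, Pow(Add(9, 2), -1)), 1) = Add(Mul(G, Pow(11, -1)), 1) = Add(Mul(G, Rational(1, 11)), 1) = Add(Mul(Rational(1, 11), G), 1) = Add(1, Mul(Rational(1, 11), G)))
Mul(Function('D')(3, -10), Function('b')(Add(-7, Mul(-1, 2)))) = Mul(Mul(2, Pow(3, 2)), Add(1, Mul(Rational(1, 11), Add(-7, Mul(-1, 2))))) = Mul(Mul(2, 9), Add(1, Mul(Rational(1, 11), Add(-7, -2)))) = Mul(18, Add(1, Mul(Rational(1, 11), -9))) = Mul(18, Add(1, Rational(-9, 11))) = Mul(18, Rational(2, 11)) = Rational(36, 11)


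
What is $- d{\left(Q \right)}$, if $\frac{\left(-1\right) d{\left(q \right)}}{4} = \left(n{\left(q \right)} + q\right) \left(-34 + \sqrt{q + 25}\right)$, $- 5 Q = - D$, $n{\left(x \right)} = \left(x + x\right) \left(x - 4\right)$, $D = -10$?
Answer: $-2992 + 88 \sqrt{23} \approx -2570.0$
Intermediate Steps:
$n{\left(x \right)} = 2 x \left(-4 + x\right)$
$Q = -2$ ($Q = - \frac{\left(-1\right) \left(-10\right)}{5} = \left(- \frac{1}{5}\right) 10 = -2$)
$d{\left(q \right)} = - 4 \left(-34 + \sqrt{25 + q}\right) \left(q + 2 q \left(-4 + q\right)\right)$ ($d{\left(q \right)} = - 4 \left(2 q \left(-4 + q\right) + q\right) \left(-34 + \sqrt{q + 25}\right) = - 4 \left(q + 2 q \left(-4 + q\right)\right) \left(-34 + \sqrt{25 + q}\right) = - 4 \left(-34 + \sqrt{25 + q}\right) \left(q + 2 q \left(-4 + q\right)\right)$)
$- d{\left(Q \right)} = - 4 \left(-2\right) \left(-238 - \sqrt{25 - 2} + 68 \left(-2\right) - 2 \sqrt{25 - 2} \left(-4 - 2\right)\right) = - 4 \left(-2\right) \left(-238 - \sqrt{23} - 136 - 2 \sqrt{23} \left(-6\right)\right) = - 4 \left(-2\right) \left(-238 - \sqrt{23} - 136 + 12 \sqrt{23}\right) = - 4 \left(-2\right) \left(-374 + 11 \sqrt{23}\right) = - (2992 - 88 \sqrt{23}) = -2992 + 88 \sqrt{23}$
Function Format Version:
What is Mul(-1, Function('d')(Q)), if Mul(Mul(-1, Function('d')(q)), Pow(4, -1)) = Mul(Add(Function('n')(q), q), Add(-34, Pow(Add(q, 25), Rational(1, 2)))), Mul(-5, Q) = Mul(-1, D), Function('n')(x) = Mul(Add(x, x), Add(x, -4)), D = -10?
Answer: Add(-2992, Mul(88, Pow(23, Rational(1, 2)))) ≈ -2570.0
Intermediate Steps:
Function('n')(x) = Mul(2, x, Add(-4, x)) (Function('n')(x) = Mul(Mul(2, x), Add(-4, x)) = Mul(2, x, Add(-4, x)))
Q = -2 (Q = Mul(Rational(-1, 5), Mul(-1, -10)) = Mul(Rational(-1, 5), 10) = -2)
Function('d')(q) = Mul(-4, Add(-34, Pow(Add(25, q), Rational(1, 2))), Add(q, Mul(2, q, Add(-4, q)))) (Function('d')(q) = Mul(-4, Mul(Add(Mul(2, q, Add(-4, q)), q), Add(-34, Pow(Add(q, 25), Rational(1, 2))))) = Mul(-4, Mul(Add(q, Mul(2, q, Add(-4, q))), Add(-34, Pow(Add(25, q), Rational(1, 2))))) = Mul(-4, Mul(Add(-34, Pow(Add(25, q), Rational(1, 2))), Add(q, Mul(2, q, Add(-4, q))))) = Mul(-4, Add(-34, Pow(Add(25, q), Rational(1, 2))), Add(q, Mul(2, q, Add(-4, q)))))
Mul(-1, Function('d')(Q)) = Mul(-1, Mul(4, -2, Add(-238, Mul(-1, Pow(Add(25, -2), Rational(1, 2))), Mul(68, -2), Mul(-2, Pow(Add(25, -2), Rational(1, 2)), Add(-4, -2))))) = Mul(-1, Mul(4, -2, Add(-238, Mul(-1, Pow(23, Rational(1, 2))), -136, Mul(-2, Pow(23, Rational(1, 2)), -6)))) = Mul(-1, Mul(4, -2, Add(-238, Mul(-1, Pow(23, Rational(1, 2))), -136, Mul(12, Pow(23, Rational(1, 2)))))) = Mul(-1, Mul(4, -2, Add(-374, Mul(11, Pow(23, Rational(1, 2)))))) = Mul(-1, Add(2992, Mul(-88, Pow(23, Rational(1, 2))))) = Add(-2992, Mul(88, Pow(23, Rational(1, 2))))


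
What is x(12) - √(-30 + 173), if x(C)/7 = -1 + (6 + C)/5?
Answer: 91/5 - √143 ≈ 6.2417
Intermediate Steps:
x(C) = 7/5 + 7*C/5 (x(C) = 7*(-1 + (6 + C)/5) = 7*(-1 + (6 + C)*(⅕)) = 7*(-1 + (6/5 + C/5)) = 7*(⅕ + C/5) = 7/5 + 7*C/5)
x(12) - √(-30 + 173) = (7/5 + (7/5)*12) - √(-30 + 173) = (7/5 + 84/5) - √143 = 91/5 - √143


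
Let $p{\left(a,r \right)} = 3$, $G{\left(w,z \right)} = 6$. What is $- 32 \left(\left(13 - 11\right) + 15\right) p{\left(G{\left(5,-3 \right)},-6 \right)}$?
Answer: $-1632$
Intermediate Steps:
$- 32 \left(\left(13 - 11\right) + 15\right) p{\left(G{\left(5,-3 \right)},-6 \right)} = - 32 \left(\left(13 - 11\right) + 15\right) 3 = - 32 \left(2 + 15\right) 3 = \left(-32\right) 17 \cdot 3 = \left(-544\right) 3 = -1632$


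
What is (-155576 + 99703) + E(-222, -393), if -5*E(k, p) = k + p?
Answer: -55750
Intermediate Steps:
E(k, p) = -k/5 - p/5 (E(k, p) = -(k + p)/5 = -k/5 - p/5)
(-155576 + 99703) + E(-222, -393) = (-155576 + 99703) + (-⅕*(-222) - ⅕*(-393)) = -55873 + (222/5 + 393/5) = -55873 + 123 = -55750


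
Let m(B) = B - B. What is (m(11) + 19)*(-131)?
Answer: -2489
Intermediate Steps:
m(B) = 0
(m(11) + 19)*(-131) = (0 + 19)*(-131) = 19*(-131) = -2489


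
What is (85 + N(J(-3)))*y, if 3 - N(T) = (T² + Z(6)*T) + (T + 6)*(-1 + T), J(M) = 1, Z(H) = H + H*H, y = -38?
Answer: -1710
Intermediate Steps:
Z(H) = H + H²
N(T) = 3 - T² - 42*T - (-1 + T)*(6 + T) (N(T) = 3 - ((T² + (6*(1 + 6))*T) + (T + 6)*(-1 + T)) = 3 - ((T² + (6*7)*T) + (6 + T)*(-1 + T)) = 3 - ((T² + 42*T) + (-1 + T)*(6 + T)) = 3 - (T² + 42*T + (-1 + T)*(6 + T)) = 3 + (-T² - 42*T - (-1 + T)*(6 + T)) = 3 - T² - 42*T - (-1 + T)*(6 + T))
(85 + N(J(-3)))*y = (85 + (9 - 47*1 - 2*1²))*(-38) = (85 + (9 - 47 - 2*1))*(-38) = (85 + (9 - 47 - 2))*(-38) = (85 - 40)*(-38) = 45*(-38) = -1710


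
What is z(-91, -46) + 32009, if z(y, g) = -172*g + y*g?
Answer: 44107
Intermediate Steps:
z(y, g) = -172*g + g*y
z(-91, -46) + 32009 = -46*(-172 - 91) + 32009 = -46*(-263) + 32009 = 12098 + 32009 = 44107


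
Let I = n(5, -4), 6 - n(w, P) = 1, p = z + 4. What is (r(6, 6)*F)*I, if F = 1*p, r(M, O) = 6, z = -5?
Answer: -30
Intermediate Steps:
p = -1 (p = -5 + 4 = -1)
n(w, P) = 5 (n(w, P) = 6 - 1*1 = 6 - 1 = 5)
I = 5
F = -1 (F = 1*(-1) = -1)
(r(6, 6)*F)*I = (6*(-1))*5 = -6*5 = -30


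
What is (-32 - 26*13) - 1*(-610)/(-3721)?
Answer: -22580/61 ≈ -370.16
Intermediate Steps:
(-32 - 26*13) - 1*(-610)/(-3721) = (-32 - 338) - (-610)*(-1)/3721 = -370 - 1*10/61 = -370 - 10/61 = -22580/61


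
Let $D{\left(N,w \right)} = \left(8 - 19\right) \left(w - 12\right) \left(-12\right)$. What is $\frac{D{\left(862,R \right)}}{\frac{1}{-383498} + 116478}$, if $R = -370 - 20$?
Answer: $- \frac{20349937872}{44669080043} \approx -0.45557$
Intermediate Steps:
$R = -390$
$D{\left(N,w \right)} = -1584 + 132 w$ ($D{\left(N,w \right)} = - 11 \left(-12 + w\right) \left(-12\right) = \left(132 - 11 w\right) \left(-12\right) = -1584 + 132 w$)
$\frac{D{\left(862,R \right)}}{\frac{1}{-383498} + 116478} = \frac{-1584 + 132 \left(-390\right)}{\frac{1}{-383498} + 116478} = \frac{-1584 - 51480}{- \frac{1}{383498} + 116478} = - \frac{53064}{\frac{44669080043}{383498}} = \left(-53064\right) \frac{383498}{44669080043} = - \frac{20349937872}{44669080043}$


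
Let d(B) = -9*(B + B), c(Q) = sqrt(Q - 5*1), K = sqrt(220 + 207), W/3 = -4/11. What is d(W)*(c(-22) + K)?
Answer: 216*sqrt(427)/11 + 648*I*sqrt(3)/11 ≈ 405.77 + 102.03*I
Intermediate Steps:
W = -12/11 (W = 3*(-4/11) = -12/11 ≈ -1.0909)
K = sqrt(427) ≈ 20.664
c(Q) = sqrt(-5 + Q) (c(Q) = sqrt(Q - 5) = sqrt(-5 + Q))
d(B) = -18*B
d(W)*(c(-22) + K) = (-18*(-12/11))*(sqrt(-5 - 22) + sqrt(427)) = 216*(sqrt(-27) + sqrt(427))/11 = 216*(3*I*sqrt(3) + sqrt(427))/11 = 216*(sqrt(427) + 3*I*sqrt(3))/11 = 216*sqrt(427)/11 + 648*I*sqrt(3)/11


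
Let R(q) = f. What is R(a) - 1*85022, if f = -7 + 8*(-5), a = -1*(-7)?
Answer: -85069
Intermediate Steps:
a = 7
f = -47 (f = -7 - 40 = -47)
R(q) = -47
R(a) - 1*85022 = -47 - 1*85022 = -47 - 85022 = -85069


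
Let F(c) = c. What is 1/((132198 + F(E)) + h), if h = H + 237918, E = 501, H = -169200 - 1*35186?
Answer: 1/166231 ≈ 6.0157e-6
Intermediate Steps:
H = -204386 (H = -169200 - 35186 = -204386)
h = 33532 (h = -204386 + 237918 = 33532)
1/((132198 + F(E)) + h) = 1/((132198 + 501) + 33532) = 1/(132699 + 33532) = 1/166231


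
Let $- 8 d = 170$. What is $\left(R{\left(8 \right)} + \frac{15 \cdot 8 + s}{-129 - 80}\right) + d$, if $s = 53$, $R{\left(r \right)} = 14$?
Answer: $- \frac{6753}{836} \approx -8.0778$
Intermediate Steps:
$d = - \frac{85}{4}$ ($d = \left(- \frac{1}{8}\right) 170 = - \frac{85}{4} \approx -21.25$)
$\left(R{\left(8 \right)} + \frac{15 \cdot 8 + s}{-129 - 80}\right) + d = \left(14 + \frac{15 \cdot 8 + 53}{-129 - 80}\right) - \frac{85}{4} = \left(14 + \frac{120 + 53}{-209}\right) - \frac{85}{4} = \left(14 + 173 \left(- \frac{1}{209}\right)\right) - \frac{85}{4} = \left(14 - \frac{173}{209}\right) - \frac{85}{4} = \frac{2753}{209} - \frac{85}{4} = - \frac{6753}{836}$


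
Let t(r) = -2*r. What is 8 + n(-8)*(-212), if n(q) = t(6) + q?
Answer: 4248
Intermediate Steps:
n(q) = -12 + q (n(q) = -2*6 + q = -12 + q)
8 + n(-8)*(-212) = 8 + (-12 - 8)*(-212) = 8 - 20*(-212) = 8 + 4240 = 4248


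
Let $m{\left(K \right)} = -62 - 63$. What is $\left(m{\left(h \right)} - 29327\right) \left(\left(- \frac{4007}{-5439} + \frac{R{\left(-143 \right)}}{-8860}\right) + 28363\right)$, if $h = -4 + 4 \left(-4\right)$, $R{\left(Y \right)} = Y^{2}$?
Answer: $- \frac{271978116382871}{325605} \approx -8.353 \cdot 10^{8}$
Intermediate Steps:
$h = -20$ ($h = -4 - 16 = -20$)
$m{\left(K \right)} = -125$
$\left(m{\left(h \right)} - 29327\right) \left(\left(- \frac{4007}{-5439} + \frac{R{\left(-143 \right)}}{-8860}\right) + 28363\right) = \left(-125 - 29327\right) \left(\left(- \frac{4007}{-5439} + \frac{\left(-143\right)^{2}}{-8860}\right) + 28363\right) = - 29452 \left(\left(\left(-4007\right) \left(- \frac{1}{5439}\right) + 20449 \left(- \frac{1}{8860}\right)\right) + 28363\right) = - 29452 \left(\left(\frac{4007}{5439} - \frac{20449}{8860}\right) + 28363\right) = - 29452 \left(- \frac{75720091}{48189540} + 28363\right) = \left(-29452\right) \frac{1366724202929}{48189540} = - \frac{271978116382871}{325605}$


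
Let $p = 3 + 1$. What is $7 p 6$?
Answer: $168$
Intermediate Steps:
$p = 4$
$7 p 6 = 7 \cdot 4 \cdot 6 = 28 \cdot 6 = 168$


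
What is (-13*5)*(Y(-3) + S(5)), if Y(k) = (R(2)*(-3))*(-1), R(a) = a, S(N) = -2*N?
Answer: 260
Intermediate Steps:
Y(k) = 6 (Y(k) = (2*(-3))*(-1) = -6*(-1) = 6)
(-13*5)*(Y(-3) + S(5)) = (-13*5)*(6 - 2*5) = -65*(6 - 10) = -65*(-4) = 260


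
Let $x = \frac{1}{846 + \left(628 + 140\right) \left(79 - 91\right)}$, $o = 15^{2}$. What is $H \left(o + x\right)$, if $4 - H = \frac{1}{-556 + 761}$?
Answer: $\frac{171375659}{190650} \approx 898.9$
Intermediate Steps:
$o = 225$
$x = - \frac{1}{8370}$ ($x = \frac{1}{846 + 768 \left(-12\right)} = \frac{1}{846 - 9216} = \frac{1}{-8370} = - \frac{1}{8370} \approx -0.00011947$)
$H = \frac{819}{205}$ ($H = 4 - \frac{1}{-556 + 761} = 4 - \frac{1}{205} = \frac{819}{205} \approx 3.9951$)
$H \left(o + x\right) = \frac{819 \left(225 - \frac{1}{8370}\right)}{205} = \frac{819}{205} \cdot \frac{1883249}{8370} = \frac{171375659}{190650}$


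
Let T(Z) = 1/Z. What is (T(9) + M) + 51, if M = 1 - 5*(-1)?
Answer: 514/9 ≈ 57.111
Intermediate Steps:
M = 6 (M = 1 + 5 = 6)
(T(9) + M) + 51 = (1/9 + 6) + 51 = (⅑ + 6) + 51 = 55/9 + 51 = 514/9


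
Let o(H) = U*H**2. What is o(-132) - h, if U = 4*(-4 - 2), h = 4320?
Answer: -422496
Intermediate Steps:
U = -24 (U = 4*(-6) = -24)
o(H) = -24*H**2
o(-132) - h = -24*(-132)**2 - 1*4320 = -24*17424 - 4320 = -418176 - 4320 = -422496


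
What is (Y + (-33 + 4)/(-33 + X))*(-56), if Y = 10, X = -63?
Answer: -6923/12 ≈ -576.92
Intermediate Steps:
(Y + (-33 + 4)/(-33 + X))*(-56) = (10 + (-33 + 4)/(-33 - 63))*(-56) = (10 - 29/(-96))*(-56) = (10 - 29*(-1/96))*(-56) = (10 + 29/96)*(-56) = (989/96)*(-56) = -6923/12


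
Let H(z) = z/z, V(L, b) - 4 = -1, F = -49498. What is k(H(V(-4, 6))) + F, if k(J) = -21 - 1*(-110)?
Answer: -49409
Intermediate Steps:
V(L, b) = 3 (V(L, b) = 4 - 1 = 3)
H(z) = 1
k(J) = 89 (k(J) = -21 + 110 = 89)
k(H(V(-4, 6))) + F = 89 - 49498 = -49409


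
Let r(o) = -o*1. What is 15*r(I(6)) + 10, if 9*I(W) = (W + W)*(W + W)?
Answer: -230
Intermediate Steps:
I(W) = 4*W**2/9 (I(W) = ((W + W)*(W + W))/9 = ((2*W)*(2*W))/9 = (4*W**2)/9 = 4*W**2/9)
r(o) = -o
15*r(I(6)) + 10 = 15*(-4*6**2/9) + 10 = 15*(-4*36/9) + 10 = 15*(-1*16) + 10 = 15*(-16) + 10 = -240 + 10 = -230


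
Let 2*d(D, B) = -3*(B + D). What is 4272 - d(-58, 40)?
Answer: 4245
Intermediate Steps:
d(D, B) = -3*B/2 - 3*D/2 (d(D, B) = (-3*(B + D))/2 = (-3*B - 3*D)/2 = -3*B/2 - 3*D/2)
4272 - d(-58, 40) = 4272 - (-3/2*40 - 3/2*(-58)) = 4272 - (-60 + 87) = 4272 - 1*27 = 4272 - 27 = 4245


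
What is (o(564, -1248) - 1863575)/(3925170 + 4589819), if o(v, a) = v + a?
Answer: -1864259/8514989 ≈ -0.21894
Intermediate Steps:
o(v, a) = a + v
(o(564, -1248) - 1863575)/(3925170 + 4589819) = ((-1248 + 564) - 1863575)/(3925170 + 4589819) = (-684 - 1863575)/8514989 = -1864259*1/8514989 = -1864259/8514989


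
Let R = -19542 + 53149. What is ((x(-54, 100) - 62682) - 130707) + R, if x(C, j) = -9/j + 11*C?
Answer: -16037609/100 ≈ -1.6038e+5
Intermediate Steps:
R = 33607
((x(-54, 100) - 62682) - 130707) + R = (((-9/100 + 11*(-54)) - 62682) - 130707) + 33607 = (((-9*1/100 - 594) - 62682) - 130707) + 33607 = (((-9/100 - 594) - 62682) - 130707) + 33607 = ((-59409/100 - 62682) - 130707) + 33607 = (-6327609/100 - 130707) + 33607 = -19398309/100 + 33607 = -16037609/100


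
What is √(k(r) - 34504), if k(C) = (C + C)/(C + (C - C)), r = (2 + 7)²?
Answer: I*√34502 ≈ 185.75*I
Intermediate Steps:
r = 81 (r = 9² = 81)
k(C) = 2 (k(C) = (2*C)/(C + 0) = (2*C)/C = 2)
√(k(r) - 34504) = √(2 - 34504) = √(-34502) = I*√34502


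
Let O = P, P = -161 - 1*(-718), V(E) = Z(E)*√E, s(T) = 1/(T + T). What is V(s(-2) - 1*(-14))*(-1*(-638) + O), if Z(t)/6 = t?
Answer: 197175*√55/4 ≈ 3.6557e+5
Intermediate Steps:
Z(t) = 6*t
s(T) = 1/(2*T)
V(E) = 6*E^(3/2) (V(E) = (6*E)*√E = 6*E^(3/2))
P = 557 (P = -161 + 718 = 557)
O = 557
V(s(-2) - 1*(-14))*(-1*(-638) + O) = (6*((½)/(-2) - 1*(-14))^(3/2))*(-1*(-638) + 557) = (6*((½)*(-½) + 14)^(3/2))*(638 + 557) = (6*(-¼ + 14)^(3/2))*1195 = (6*(55/4)^(3/2))*1195 = (6*(55*√55/8))*1195 = (165*√55/4)*1195 = 197175*√55/4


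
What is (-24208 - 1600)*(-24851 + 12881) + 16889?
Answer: 308938649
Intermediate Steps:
(-24208 - 1600)*(-24851 + 12881) + 16889 = -25808*(-11970) + 16889 = 308921760 + 16889 = 308938649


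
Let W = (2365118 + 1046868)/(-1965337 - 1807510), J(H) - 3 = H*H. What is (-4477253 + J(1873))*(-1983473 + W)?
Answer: 7252265403530796657/3772847 ≈ 1.9222e+12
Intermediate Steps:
J(H) = 3 + H² (J(H) = 3 + H*H = 3 + H²)
W = -3411986/3772847 (W = 3411986/(-3772847) = 3411986*(-1/3772847) = -3411986/3772847 ≈ -0.90435)
(-4477253 + J(1873))*(-1983473 + W) = (-4477253 + (3 + 1873²))*(-1983473 - 3411986/3772847) = (-4477253 + (3 + 3508129))*(-7483343569617/3772847) = (-4477253 + 3508132)*(-7483343569617/3772847) = -969121*(-7483343569617/3772847) = 7252265403530796657/3772847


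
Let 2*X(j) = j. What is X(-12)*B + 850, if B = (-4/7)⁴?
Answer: 2039314/2401 ≈ 849.36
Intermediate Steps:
X(j) = j/2
B = 256/2401 (B = (-4*⅐)⁴ = (-4/7)⁴ = 256/2401 ≈ 0.10662)
X(-12)*B + 850 = ((½)*(-12))*(256/2401) + 850 = -6*256/2401 + 850 = -1536/2401 + 850 = 2039314/2401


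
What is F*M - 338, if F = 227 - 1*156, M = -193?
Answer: -14041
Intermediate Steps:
F = 71 (F = 227 - 156 = 71)
F*M - 338 = 71*(-193) - 338 = -13703 - 338 = -14041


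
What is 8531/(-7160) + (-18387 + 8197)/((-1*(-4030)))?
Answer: -10734033/2885480 ≈ -3.7200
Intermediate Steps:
8531/(-7160) + (-18387 + 8197)/((-1*(-4030))) = 8531*(-1/7160) - 10190/4030 = -8531/7160 - 10190*1/4030 = -8531/7160 - 1019/403 = -10734033/2885480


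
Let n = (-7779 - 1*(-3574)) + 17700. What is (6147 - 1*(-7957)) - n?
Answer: 609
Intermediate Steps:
n = 13495 (n = (-7779 + 3574) + 17700 = -4205 + 17700 = 13495)
(6147 - 1*(-7957)) - n = (6147 - 1*(-7957)) - 1*13495 = (6147 + 7957) - 13495 = 14104 - 13495 = 609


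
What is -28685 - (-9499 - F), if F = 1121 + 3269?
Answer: -14796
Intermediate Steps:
F = 4390
-28685 - (-9499 - F) = -28685 - (-9499 - 1*4390) = -28685 - (-9499 - 4390) = -28685 - 1*(-13889) = -28685 + 13889 = -14796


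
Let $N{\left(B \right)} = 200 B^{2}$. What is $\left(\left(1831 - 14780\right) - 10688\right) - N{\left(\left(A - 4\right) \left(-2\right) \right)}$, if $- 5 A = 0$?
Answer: $-36437$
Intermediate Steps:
$A = 0$ ($A = \left(- \frac{1}{5}\right) 0 = 0$)
$\left(\left(1831 - 14780\right) - 10688\right) - N{\left(\left(A - 4\right) \left(-2\right) \right)} = \left(\left(1831 - 14780\right) - 10688\right) - 200 \left(\left(0 - 4\right) \left(-2\right)\right)^{2} = \left(-12949 - 10688\right) - 200 \left(\left(-4\right) \left(-2\right)\right)^{2} = -23637 - 200 \cdot 8^{2} = -23637 - 200 \cdot 64 = -23637 - 12800 = -36437$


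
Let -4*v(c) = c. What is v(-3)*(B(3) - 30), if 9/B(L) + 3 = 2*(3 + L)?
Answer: -87/4 ≈ -21.750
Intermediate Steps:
B(L) = 9/(3 + 2*L) (B(L) = 9/(-3 + 2*(3 + L)) = 9/(-3 + (6 + 2*L)) = 9/(3 + 2*L))
v(c) = -c/4
v(-3)*(B(3) - 30) = (-1/4*(-3))*(9/(3 + 2*3) - 30) = 3*(9/(3 + 6) - 30)/4 = 3*(9/9 - 30)/4 = 3*(9*(1/9) - 30)/4 = 3*(1 - 30)/4 = (3/4)*(-29) = -87/4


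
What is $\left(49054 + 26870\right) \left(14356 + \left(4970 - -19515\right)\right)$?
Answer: $2948964084$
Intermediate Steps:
$\left(49054 + 26870\right) \left(14356 + \left(4970 - -19515\right)\right) = 75924 \left(14356 + \left(4970 + 19515\right)\right) = 75924 \left(14356 + 24485\right) = 75924 \cdot 38841 = 2948964084$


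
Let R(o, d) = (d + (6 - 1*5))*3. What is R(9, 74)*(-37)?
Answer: -8325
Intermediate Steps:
R(o, d) = 3 + 3*d (R(o, d) = (d + (6 - 5))*3 = (d + 1)*3 = (1 + d)*3 = 3 + 3*d)
R(9, 74)*(-37) = (3 + 3*74)*(-37) = (3 + 222)*(-37) = 225*(-37) = -8325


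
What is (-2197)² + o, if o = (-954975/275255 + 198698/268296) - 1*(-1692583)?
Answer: 48145569471843355/7384981548 ≈ 6.5194e+6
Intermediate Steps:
o = 12499674071123023/7384981548 (o = (-954975*1/275255 + 198698*(1/268296)) + 1692583 = (-190995/55051 + 99349/134148) + 1692583 = -20152335461/7384981548 + 1692583 = 12499674071123023/7384981548 ≈ 1.6926e+6)
(-2197)² + o = (-2197)² + 12499674071123023/7384981548 = 4826809 + 12499674071123023/7384981548 = 48145569471843355/7384981548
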